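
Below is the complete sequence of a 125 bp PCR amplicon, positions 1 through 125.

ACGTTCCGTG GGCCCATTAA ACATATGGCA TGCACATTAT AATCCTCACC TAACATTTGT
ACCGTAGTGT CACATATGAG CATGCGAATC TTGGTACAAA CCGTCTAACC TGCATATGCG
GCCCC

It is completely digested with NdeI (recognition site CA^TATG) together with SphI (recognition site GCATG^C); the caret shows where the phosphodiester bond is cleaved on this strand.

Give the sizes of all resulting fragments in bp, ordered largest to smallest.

NdeI sites (CATATG) start at positions 22, 73, 113.
NdeI cuts after base 2 of each site, so after positions 23, 74, 114.
SphI sites (GCATGC) start at positions 28, 80.
SphI cuts after base 5 of each site (before the last base), so after positions 32, 84.
Combined cut positions: 23, 32, 74, 84, 114.
Linear molecule, 5 cuts → 6 fragments:
  1–23 → 23 bp
  24–32 → 9 bp
  33–74 → 42 bp
  75–84 → 10 bp
  85–114 → 30 bp
  115–125 → 11 bp
Sorted largest to smallest: 42, 30, 23, 11, 10, 9 bp.

42, 30, 23, 11, 10, 9 bp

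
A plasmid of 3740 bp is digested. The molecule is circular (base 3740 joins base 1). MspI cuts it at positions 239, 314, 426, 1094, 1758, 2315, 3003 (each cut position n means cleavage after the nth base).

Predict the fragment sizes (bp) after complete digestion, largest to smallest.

976, 688, 668, 664, 557, 112, 75 bp

Circular molecule, 7 cuts → 7 fragments:
  314 − 239 = 75 bp
  426 − 314 = 112 bp
  1094 − 426 = 668 bp
  1758 − 1094 = 664 bp
  2315 − 1758 = 557 bp
  3003 − 2315 = 688 bp
  wrap: 3740 − 3003 + 239 = 976 bp
Sorted largest to smallest: 976, 688, 668, 664, 557, 112, 75 bp.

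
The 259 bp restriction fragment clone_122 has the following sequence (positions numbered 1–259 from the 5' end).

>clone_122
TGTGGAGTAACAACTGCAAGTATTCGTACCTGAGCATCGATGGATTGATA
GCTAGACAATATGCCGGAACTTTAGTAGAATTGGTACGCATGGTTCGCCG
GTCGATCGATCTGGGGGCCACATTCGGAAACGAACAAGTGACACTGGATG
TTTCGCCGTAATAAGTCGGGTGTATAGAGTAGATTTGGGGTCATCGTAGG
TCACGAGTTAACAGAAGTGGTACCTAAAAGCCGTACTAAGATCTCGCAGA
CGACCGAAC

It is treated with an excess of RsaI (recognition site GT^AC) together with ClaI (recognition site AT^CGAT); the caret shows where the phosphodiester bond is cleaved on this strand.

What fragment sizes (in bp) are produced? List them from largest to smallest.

115, 48, 27, 25, 21, 13, 10 bp

RsaI sites (GTAC) start at positions 26, 84, 220, 233.
RsaI cuts after base 2 of each site, so after positions 27, 85, 221, 234.
ClaI sites (ATCGAT) start at positions 36, 105.
ClaI cuts after base 2 of each site, so after positions 37, 106.
Combined cut positions: 27, 37, 85, 106, 221, 234.
Linear molecule, 6 cuts → 7 fragments:
  1–27 → 27 bp
  28–37 → 10 bp
  38–85 → 48 bp
  86–106 → 21 bp
  107–221 → 115 bp
  222–234 → 13 bp
  235–259 → 25 bp
Sorted largest to smallest: 115, 48, 27, 25, 21, 13, 10 bp.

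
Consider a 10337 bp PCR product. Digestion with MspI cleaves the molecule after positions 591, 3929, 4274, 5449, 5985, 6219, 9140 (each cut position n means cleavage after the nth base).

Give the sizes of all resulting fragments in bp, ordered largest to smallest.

3338, 2921, 1197, 1175, 591, 536, 345, 234 bp

Linear molecule, 7 cuts → 8 fragments:
  591 − 0 = 591 bp
  3929 − 591 = 3338 bp
  4274 − 3929 = 345 bp
  5449 − 4274 = 1175 bp
  5985 − 5449 = 536 bp
  6219 − 5985 = 234 bp
  9140 − 6219 = 2921 bp
  10337 − 9140 = 1197 bp
Sorted largest to smallest: 3338, 2921, 1197, 1175, 591, 536, 345, 234 bp.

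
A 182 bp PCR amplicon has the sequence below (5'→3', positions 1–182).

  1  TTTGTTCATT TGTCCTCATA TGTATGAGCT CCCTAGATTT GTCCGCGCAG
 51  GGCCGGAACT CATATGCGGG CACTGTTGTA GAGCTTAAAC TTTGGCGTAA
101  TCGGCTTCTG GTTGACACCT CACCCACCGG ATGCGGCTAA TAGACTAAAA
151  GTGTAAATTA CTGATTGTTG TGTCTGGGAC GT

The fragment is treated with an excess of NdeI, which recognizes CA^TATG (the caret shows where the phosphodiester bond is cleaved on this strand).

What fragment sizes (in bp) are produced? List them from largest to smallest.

120, 44, 18 bp

NdeI sites (CATATG) start at positions 17, 61.
NdeI cuts after base 2 of each site, so after positions 18, 62.
Linear molecule, 2 cuts → 3 fragments:
  1–18 → 18 bp
  19–62 → 44 bp
  63–182 → 120 bp
Sorted largest to smallest: 120, 44, 18 bp.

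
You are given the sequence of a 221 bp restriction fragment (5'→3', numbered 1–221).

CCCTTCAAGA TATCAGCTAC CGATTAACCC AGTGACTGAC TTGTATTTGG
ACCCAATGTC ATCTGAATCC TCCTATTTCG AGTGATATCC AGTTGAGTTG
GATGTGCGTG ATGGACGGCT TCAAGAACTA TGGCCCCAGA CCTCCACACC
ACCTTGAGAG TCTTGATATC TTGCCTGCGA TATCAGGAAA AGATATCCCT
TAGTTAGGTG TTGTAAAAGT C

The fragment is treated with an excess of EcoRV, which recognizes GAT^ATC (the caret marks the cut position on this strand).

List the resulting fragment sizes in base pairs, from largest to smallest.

EcoRV sites (GATATC) start at positions 9, 84, 165, 179, 192.
EcoRV cuts after base 3 of each site, so after positions 11, 86, 167, 181, 194.
Linear molecule, 5 cuts → 6 fragments:
  1–11 → 11 bp
  12–86 → 75 bp
  87–167 → 81 bp
  168–181 → 14 bp
  182–194 → 13 bp
  195–221 → 27 bp
Sorted largest to smallest: 81, 75, 27, 14, 13, 11 bp.

81, 75, 27, 14, 13, 11 bp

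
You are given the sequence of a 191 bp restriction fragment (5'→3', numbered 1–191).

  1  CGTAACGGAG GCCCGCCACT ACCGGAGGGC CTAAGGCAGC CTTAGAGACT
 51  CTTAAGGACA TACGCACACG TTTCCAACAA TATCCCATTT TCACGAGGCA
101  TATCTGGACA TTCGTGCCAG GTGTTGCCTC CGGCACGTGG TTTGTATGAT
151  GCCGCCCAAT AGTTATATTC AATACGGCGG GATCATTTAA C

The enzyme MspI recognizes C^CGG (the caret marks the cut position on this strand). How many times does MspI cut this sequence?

CCGG occurs starting at positions 22, 130.
MspI cuts at 2 sites.

2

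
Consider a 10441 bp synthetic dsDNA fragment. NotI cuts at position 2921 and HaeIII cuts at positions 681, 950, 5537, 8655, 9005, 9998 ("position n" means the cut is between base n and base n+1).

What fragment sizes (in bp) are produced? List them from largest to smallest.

3118, 2616, 1971, 993, 681, 443, 350, 269 bp

Combined cut positions (sorted): 681, 950, 2921, 5537, 8655, 9005, 9998.
Linear molecule, 7 cuts → 8 fragments:
  681 − 0 = 681 bp
  950 − 681 = 269 bp
  2921 − 950 = 1971 bp
  5537 − 2921 = 2616 bp
  8655 − 5537 = 3118 bp
  9005 − 8655 = 350 bp
  9998 − 9005 = 993 bp
  10441 − 9998 = 443 bp
Sorted largest to smallest: 3118, 2616, 1971, 993, 681, 443, 350, 269 bp.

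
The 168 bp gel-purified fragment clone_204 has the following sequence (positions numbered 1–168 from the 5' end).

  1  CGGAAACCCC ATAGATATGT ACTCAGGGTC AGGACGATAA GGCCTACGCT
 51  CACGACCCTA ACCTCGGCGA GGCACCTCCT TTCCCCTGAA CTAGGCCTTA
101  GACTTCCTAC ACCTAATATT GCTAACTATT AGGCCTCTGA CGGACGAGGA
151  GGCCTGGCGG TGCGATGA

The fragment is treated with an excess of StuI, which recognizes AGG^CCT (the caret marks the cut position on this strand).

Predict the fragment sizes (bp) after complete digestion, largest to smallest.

53, 42, 38, 19, 16 bp

StuI sites (AGGCCT) start at positions 40, 93, 131, 150.
StuI cuts after base 3 of each site, so after positions 42, 95, 133, 152.
Linear molecule, 4 cuts → 5 fragments:
  1–42 → 42 bp
  43–95 → 53 bp
  96–133 → 38 bp
  134–152 → 19 bp
  153–168 → 16 bp
Sorted largest to smallest: 53, 42, 38, 19, 16 bp.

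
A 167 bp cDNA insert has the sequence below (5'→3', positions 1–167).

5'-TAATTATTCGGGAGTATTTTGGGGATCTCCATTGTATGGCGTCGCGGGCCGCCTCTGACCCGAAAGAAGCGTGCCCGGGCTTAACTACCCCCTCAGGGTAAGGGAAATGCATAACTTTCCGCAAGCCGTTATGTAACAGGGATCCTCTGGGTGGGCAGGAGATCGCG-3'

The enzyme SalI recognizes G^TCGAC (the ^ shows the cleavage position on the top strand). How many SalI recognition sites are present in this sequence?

No occurrence of GTCGAC is present in the sequence.
SalI does not cut: 0 sites.

0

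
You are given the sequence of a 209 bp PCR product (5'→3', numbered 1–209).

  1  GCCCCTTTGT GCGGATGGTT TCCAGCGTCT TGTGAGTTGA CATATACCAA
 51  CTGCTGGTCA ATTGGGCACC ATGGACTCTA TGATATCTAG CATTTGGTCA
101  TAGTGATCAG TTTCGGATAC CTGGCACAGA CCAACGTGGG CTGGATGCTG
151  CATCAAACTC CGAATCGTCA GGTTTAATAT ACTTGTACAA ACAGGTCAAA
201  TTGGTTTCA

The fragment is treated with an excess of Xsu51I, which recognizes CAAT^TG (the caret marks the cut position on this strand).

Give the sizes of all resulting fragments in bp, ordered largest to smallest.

147, 62 bp

The Xsu51I site (CAATTG) starts at position 59.
Xsu51I cuts after base 4 of each site, so after position 62.
Linear molecule, 1 cut → 2 fragments:
  1–62 → 62 bp
  63–209 → 147 bp
Sorted largest to smallest: 147, 62 bp.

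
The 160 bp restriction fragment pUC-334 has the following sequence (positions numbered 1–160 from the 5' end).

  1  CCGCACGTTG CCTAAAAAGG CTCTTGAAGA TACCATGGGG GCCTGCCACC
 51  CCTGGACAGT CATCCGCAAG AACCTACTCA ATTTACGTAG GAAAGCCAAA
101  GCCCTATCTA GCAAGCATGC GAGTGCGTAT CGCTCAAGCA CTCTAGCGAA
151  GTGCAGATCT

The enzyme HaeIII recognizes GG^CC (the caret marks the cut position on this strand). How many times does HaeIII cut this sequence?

1

GGCC occurs starting at position 40.
HaeIII cuts at 1 site.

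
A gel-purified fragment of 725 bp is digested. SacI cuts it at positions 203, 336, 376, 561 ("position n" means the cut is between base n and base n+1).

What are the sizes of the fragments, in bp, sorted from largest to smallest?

Linear molecule, 4 cuts → 5 fragments:
  203 − 0 = 203 bp
  336 − 203 = 133 bp
  376 − 336 = 40 bp
  561 − 376 = 185 bp
  725 − 561 = 164 bp
Sorted largest to smallest: 203, 185, 164, 133, 40 bp.

203, 185, 164, 133, 40 bp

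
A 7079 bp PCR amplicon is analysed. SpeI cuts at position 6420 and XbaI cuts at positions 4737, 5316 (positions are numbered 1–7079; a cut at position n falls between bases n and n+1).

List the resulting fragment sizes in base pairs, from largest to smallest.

Combined cut positions (sorted): 4737, 5316, 6420.
Linear molecule, 3 cuts → 4 fragments:
  4737 − 0 = 4737 bp
  5316 − 4737 = 579 bp
  6420 − 5316 = 1104 bp
  7079 − 6420 = 659 bp
Sorted largest to smallest: 4737, 1104, 659, 579 bp.

4737, 1104, 659, 579 bp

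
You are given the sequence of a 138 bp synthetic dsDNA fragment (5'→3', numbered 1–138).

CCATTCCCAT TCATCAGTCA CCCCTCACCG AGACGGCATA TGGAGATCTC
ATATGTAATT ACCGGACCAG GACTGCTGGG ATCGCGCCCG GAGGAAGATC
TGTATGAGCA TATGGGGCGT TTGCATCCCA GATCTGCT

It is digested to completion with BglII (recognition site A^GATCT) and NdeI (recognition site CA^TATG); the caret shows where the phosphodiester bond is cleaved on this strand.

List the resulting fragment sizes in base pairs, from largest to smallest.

45, 38, 20, 14, 8, 7, 6 bp

BglII sites (AGATCT) start at positions 44, 96, 130.
BglII cuts after the first base of each site, so after positions 44, 96, 130.
NdeI sites (CATATG) start at positions 37, 50, 109.
NdeI cuts after base 2 of each site, so after positions 38, 51, 110.
Combined cut positions: 38, 44, 51, 96, 110, 130.
Linear molecule, 6 cuts → 7 fragments:
  1–38 → 38 bp
  39–44 → 6 bp
  45–51 → 7 bp
  52–96 → 45 bp
  97–110 → 14 bp
  111–130 → 20 bp
  131–138 → 8 bp
Sorted largest to smallest: 45, 38, 20, 14, 8, 7, 6 bp.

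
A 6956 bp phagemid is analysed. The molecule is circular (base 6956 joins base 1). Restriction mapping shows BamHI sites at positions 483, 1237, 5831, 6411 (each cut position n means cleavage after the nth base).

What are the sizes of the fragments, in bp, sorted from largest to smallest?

4594, 1028, 754, 580 bp

Circular molecule, 4 cuts → 4 fragments:
  1237 − 483 = 754 bp
  5831 − 1237 = 4594 bp
  6411 − 5831 = 580 bp
  wrap: 6956 − 6411 + 483 = 1028 bp
Sorted largest to smallest: 4594, 1028, 754, 580 bp.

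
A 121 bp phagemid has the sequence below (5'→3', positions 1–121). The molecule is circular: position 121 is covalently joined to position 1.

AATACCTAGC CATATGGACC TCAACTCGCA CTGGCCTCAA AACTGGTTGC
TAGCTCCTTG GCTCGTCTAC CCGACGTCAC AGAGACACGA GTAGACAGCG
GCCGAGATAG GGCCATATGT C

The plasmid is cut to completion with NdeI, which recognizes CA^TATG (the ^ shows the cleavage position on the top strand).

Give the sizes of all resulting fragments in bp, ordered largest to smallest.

NdeI sites (CATATG) start at positions 11, 114.
NdeI cuts after base 2 of each site, so after positions 12, 115.
Circular molecule, 2 cuts → 2 fragments:
  13–115 → 103 bp
  116–121 then 1–12 → 6 + 12 = 18 bp
Sorted largest to smallest: 103, 18 bp.

103, 18 bp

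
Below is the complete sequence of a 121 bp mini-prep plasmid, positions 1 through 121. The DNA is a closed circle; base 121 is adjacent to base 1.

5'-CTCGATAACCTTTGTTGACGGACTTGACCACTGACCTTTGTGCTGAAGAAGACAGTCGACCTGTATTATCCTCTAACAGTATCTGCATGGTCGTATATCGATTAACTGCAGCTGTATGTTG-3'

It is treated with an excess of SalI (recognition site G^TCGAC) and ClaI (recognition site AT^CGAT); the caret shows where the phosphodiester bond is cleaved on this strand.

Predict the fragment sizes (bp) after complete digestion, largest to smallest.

78, 43 bp

The SalI site (GTCGAC) starts at position 55.
SalI cuts after the first base of each site, so after position 55.
The ClaI site (ATCGAT) starts at position 97.
ClaI cuts after base 2 of each site, so after position 98.
Combined cut positions: 55, 98.
Circular molecule, 2 cuts → 2 fragments:
  56–98 → 43 bp
  99–121 then 1–55 → 23 + 55 = 78 bp
Sorted largest to smallest: 78, 43 bp.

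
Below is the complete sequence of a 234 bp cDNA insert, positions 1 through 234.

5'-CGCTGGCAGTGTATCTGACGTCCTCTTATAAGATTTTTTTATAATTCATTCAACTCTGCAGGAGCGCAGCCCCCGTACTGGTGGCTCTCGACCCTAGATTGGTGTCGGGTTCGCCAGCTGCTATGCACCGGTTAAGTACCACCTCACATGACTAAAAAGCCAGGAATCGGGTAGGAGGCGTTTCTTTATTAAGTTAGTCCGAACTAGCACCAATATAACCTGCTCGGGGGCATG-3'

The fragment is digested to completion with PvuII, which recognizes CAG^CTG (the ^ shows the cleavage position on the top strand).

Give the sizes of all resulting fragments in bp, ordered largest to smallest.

The PvuII site (CAGCTG) starts at position 115.
PvuII cuts after base 3 of each site, so after position 117.
Linear molecule, 1 cut → 2 fragments:
  1–117 → 117 bp
  118–234 → 117 bp
Sorted largest to smallest: 117, 117 bp.

117, 117 bp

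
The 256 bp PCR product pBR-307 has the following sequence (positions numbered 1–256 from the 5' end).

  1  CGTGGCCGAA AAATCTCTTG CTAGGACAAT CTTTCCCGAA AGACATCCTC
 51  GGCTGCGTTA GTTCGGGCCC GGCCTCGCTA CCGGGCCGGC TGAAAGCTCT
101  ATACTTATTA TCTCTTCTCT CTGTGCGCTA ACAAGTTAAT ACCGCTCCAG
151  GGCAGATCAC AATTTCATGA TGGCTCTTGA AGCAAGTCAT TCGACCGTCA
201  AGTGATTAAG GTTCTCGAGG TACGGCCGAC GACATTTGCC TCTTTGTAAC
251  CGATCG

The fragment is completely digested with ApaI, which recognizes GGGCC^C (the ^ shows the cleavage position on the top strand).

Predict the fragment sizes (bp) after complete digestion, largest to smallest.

The ApaI site (GGGCCC) starts at position 65.
ApaI cuts after base 5 of each site (before the last base), so after position 69.
Linear molecule, 1 cut → 2 fragments:
  1–69 → 69 bp
  70–256 → 187 bp
Sorted largest to smallest: 187, 69 bp.

187, 69 bp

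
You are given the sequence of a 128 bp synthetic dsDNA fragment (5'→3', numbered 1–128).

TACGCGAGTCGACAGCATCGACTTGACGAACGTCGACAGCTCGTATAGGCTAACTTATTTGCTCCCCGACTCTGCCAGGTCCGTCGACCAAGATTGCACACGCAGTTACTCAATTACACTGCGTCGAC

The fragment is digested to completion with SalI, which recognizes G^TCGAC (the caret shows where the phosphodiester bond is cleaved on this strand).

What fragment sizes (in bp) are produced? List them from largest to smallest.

51, 40, 24, 8, 5 bp

SalI sites (GTCGAC) start at positions 8, 32, 83, 123.
SalI cuts after the first base of each site, so after positions 8, 32, 83, 123.
Linear molecule, 4 cuts → 5 fragments:
  1–8 → 8 bp
  9–32 → 24 bp
  33–83 → 51 bp
  84–123 → 40 bp
  124–128 → 5 bp
Sorted largest to smallest: 51, 40, 24, 8, 5 bp.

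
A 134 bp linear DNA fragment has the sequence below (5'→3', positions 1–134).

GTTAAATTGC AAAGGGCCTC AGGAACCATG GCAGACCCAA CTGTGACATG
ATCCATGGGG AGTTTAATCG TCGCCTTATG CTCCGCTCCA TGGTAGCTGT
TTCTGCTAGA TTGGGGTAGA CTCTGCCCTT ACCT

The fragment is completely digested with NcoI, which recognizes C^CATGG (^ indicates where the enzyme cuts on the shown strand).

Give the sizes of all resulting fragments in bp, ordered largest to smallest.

NcoI sites (CCATGG) start at positions 26, 53, 88.
NcoI cuts after the first base of each site, so after positions 26, 53, 88.
Linear molecule, 3 cuts → 4 fragments:
  1–26 → 26 bp
  27–53 → 27 bp
  54–88 → 35 bp
  89–134 → 46 bp
Sorted largest to smallest: 46, 35, 27, 26 bp.

46, 35, 27, 26 bp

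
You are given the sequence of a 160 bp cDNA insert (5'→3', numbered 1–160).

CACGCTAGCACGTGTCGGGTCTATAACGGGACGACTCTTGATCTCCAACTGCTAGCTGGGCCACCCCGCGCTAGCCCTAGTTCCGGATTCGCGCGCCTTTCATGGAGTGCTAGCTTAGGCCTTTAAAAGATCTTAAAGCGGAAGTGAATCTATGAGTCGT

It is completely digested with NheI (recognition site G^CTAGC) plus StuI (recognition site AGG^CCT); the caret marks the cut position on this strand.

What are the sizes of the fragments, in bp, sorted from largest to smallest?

47, 41, 39, 19, 10, 4 bp

NheI sites (GCTAGC) start at positions 4, 51, 70, 109.
NheI cuts after the first base of each site, so after positions 4, 51, 70, 109.
The StuI site (AGGCCT) starts at position 117.
StuI cuts after base 3 of each site, so after position 119.
Combined cut positions: 4, 51, 70, 109, 119.
Linear molecule, 5 cuts → 6 fragments:
  1–4 → 4 bp
  5–51 → 47 bp
  52–70 → 19 bp
  71–109 → 39 bp
  110–119 → 10 bp
  120–160 → 41 bp
Sorted largest to smallest: 47, 41, 39, 19, 10, 4 bp.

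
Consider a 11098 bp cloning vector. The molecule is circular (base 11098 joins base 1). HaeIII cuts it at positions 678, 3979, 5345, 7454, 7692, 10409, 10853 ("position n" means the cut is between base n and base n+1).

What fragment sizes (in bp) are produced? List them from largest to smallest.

Circular molecule, 7 cuts → 7 fragments:
  3979 − 678 = 3301 bp
  5345 − 3979 = 1366 bp
  7454 − 5345 = 2109 bp
  7692 − 7454 = 238 bp
  10409 − 7692 = 2717 bp
  10853 − 10409 = 444 bp
  wrap: 11098 − 10853 + 678 = 923 bp
Sorted largest to smallest: 3301, 2717, 2109, 1366, 923, 444, 238 bp.

3301, 2717, 2109, 1366, 923, 444, 238 bp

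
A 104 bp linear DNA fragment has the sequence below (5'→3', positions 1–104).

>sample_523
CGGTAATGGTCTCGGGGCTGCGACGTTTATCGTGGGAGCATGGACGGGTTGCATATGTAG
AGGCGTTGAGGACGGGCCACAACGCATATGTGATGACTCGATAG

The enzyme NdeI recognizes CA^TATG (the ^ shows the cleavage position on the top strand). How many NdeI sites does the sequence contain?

CATATG occurs starting at positions 52, 85.
NdeI cuts at 2 sites.

2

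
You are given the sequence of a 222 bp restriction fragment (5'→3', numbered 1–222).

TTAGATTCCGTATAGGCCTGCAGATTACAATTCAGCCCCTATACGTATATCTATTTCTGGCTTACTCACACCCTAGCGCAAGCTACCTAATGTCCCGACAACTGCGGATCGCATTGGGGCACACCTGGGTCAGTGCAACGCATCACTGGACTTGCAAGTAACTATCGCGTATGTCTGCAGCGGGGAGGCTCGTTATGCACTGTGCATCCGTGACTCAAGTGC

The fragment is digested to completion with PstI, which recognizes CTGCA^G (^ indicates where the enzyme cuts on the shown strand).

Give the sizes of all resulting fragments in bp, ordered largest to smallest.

PstI sites (CTGCAG) start at positions 18, 175.
PstI cuts after base 5 of each site (before the last base), so after positions 22, 179.
Linear molecule, 2 cuts → 3 fragments:
  1–22 → 22 bp
  23–179 → 157 bp
  180–222 → 43 bp
Sorted largest to smallest: 157, 43, 22 bp.

157, 43, 22 bp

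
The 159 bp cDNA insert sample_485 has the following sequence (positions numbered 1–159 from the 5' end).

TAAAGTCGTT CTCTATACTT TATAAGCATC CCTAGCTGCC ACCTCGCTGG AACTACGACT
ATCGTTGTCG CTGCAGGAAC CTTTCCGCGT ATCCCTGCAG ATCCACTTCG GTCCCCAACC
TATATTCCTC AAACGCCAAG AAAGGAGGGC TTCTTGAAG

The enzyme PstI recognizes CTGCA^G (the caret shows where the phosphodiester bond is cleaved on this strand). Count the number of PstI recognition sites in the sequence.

CTGCAG occurs starting at positions 71, 95.
PstI cuts at 2 sites.

2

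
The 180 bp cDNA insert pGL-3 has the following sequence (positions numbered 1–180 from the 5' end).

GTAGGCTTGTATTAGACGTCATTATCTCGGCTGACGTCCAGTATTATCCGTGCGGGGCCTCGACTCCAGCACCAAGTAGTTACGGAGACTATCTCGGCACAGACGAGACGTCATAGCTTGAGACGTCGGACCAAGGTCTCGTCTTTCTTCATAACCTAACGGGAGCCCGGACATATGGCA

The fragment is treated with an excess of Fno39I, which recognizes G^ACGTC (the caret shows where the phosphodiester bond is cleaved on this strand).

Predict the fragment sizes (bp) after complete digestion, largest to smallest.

Fno39I sites (GACGTC) start at positions 15, 33, 107, 122.
Fno39I cuts after the first base of each site, so after positions 15, 33, 107, 122.
Linear molecule, 4 cuts → 5 fragments:
  1–15 → 15 bp
  16–33 → 18 bp
  34–107 → 74 bp
  108–122 → 15 bp
  123–180 → 58 bp
Sorted largest to smallest: 74, 58, 18, 15, 15 bp.

74, 58, 18, 15, 15 bp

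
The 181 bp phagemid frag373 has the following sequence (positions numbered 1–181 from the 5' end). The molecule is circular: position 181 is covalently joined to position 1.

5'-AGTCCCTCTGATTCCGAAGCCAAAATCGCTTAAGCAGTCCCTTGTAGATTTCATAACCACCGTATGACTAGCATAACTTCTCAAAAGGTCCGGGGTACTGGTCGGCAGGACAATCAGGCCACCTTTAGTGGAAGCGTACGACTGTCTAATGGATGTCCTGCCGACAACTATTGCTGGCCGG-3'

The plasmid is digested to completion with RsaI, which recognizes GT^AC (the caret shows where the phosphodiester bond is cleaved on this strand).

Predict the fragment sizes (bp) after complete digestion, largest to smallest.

140, 41 bp

RsaI sites (GTAC) start at positions 95, 136.
RsaI cuts after base 2 of each site, so after positions 96, 137.
Circular molecule, 2 cuts → 2 fragments:
  97–137 → 41 bp
  138–181 then 1–96 → 44 + 96 = 140 bp
Sorted largest to smallest: 140, 41 bp.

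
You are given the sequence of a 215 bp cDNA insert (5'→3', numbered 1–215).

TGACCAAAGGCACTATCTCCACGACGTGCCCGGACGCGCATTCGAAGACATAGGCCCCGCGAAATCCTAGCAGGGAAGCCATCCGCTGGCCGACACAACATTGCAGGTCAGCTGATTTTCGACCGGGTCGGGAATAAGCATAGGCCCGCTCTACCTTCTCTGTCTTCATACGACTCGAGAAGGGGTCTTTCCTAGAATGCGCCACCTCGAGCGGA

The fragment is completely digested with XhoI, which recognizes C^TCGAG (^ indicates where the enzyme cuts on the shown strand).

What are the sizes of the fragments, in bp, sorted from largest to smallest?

XhoI sites (CTCGAG) start at positions 174, 206.
XhoI cuts after the first base of each site, so after positions 174, 206.
Linear molecule, 2 cuts → 3 fragments:
  1–174 → 174 bp
  175–206 → 32 bp
  207–215 → 9 bp
Sorted largest to smallest: 174, 32, 9 bp.

174, 32, 9 bp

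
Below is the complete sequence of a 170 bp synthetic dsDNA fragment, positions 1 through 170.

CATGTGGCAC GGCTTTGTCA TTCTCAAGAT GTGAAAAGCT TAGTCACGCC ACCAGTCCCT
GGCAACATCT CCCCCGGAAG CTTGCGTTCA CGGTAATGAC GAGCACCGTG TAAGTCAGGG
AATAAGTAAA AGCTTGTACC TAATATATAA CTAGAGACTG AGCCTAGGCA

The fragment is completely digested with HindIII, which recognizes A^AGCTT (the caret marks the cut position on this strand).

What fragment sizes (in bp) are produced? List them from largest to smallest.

52, 42, 40, 36 bp

HindIII sites (AAGCTT) start at positions 36, 78, 130.
HindIII cuts after the first base of each site, so after positions 36, 78, 130.
Linear molecule, 3 cuts → 4 fragments:
  1–36 → 36 bp
  37–78 → 42 bp
  79–130 → 52 bp
  131–170 → 40 bp
Sorted largest to smallest: 52, 42, 40, 36 bp.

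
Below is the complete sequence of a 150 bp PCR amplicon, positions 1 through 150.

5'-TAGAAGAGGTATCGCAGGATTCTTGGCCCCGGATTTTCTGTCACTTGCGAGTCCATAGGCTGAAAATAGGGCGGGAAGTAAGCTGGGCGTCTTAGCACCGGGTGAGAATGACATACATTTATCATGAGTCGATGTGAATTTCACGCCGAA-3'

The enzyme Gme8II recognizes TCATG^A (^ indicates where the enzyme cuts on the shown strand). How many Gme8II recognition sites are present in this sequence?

1

TCATGA occurs starting at position 122.
Gme8II cuts at 1 site.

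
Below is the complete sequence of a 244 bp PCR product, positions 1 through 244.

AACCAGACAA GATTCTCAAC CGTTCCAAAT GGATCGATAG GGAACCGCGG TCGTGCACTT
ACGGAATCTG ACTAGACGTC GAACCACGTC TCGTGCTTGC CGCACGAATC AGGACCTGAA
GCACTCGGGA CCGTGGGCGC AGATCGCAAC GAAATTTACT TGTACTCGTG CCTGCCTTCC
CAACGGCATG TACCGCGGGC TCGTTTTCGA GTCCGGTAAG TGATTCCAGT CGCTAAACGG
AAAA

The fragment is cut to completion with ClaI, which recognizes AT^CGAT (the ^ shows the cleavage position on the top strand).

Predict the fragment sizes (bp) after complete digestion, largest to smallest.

The ClaI site (ATCGAT) starts at position 33.
ClaI cuts after base 2 of each site, so after position 34.
Linear molecule, 1 cut → 2 fragments:
  1–34 → 34 bp
  35–244 → 210 bp
Sorted largest to smallest: 210, 34 bp.

210, 34 bp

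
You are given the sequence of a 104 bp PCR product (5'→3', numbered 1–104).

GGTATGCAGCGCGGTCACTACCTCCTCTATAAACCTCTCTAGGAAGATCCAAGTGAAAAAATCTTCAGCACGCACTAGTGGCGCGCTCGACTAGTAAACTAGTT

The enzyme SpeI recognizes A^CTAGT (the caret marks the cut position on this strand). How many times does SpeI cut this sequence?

3

ACTAGT occurs starting at positions 74, 90, 98.
SpeI cuts at 3 sites.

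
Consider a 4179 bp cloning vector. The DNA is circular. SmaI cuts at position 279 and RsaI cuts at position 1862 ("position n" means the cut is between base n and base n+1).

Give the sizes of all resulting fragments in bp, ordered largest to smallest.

2596, 1583 bp

Combined cut positions (sorted): 279, 1862.
Circular molecule, 2 cuts → 2 fragments:
  1862 − 279 = 1583 bp
  wrap: 4179 − 1862 + 279 = 2596 bp
Sorted largest to smallest: 2596, 1583 bp.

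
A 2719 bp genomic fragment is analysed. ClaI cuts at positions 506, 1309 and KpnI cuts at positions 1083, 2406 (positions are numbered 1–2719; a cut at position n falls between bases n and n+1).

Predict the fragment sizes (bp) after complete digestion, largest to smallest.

1097, 577, 506, 313, 226 bp

Combined cut positions (sorted): 506, 1083, 1309, 2406.
Linear molecule, 4 cuts → 5 fragments:
  506 − 0 = 506 bp
  1083 − 506 = 577 bp
  1309 − 1083 = 226 bp
  2406 − 1309 = 1097 bp
  2719 − 2406 = 313 bp
Sorted largest to smallest: 1097, 577, 506, 313, 226 bp.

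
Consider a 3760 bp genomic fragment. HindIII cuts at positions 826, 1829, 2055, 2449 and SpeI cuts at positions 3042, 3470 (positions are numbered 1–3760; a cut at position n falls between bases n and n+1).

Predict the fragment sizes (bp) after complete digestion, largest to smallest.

Combined cut positions (sorted): 826, 1829, 2055, 2449, 3042, 3470.
Linear molecule, 6 cuts → 7 fragments:
  826 − 0 = 826 bp
  1829 − 826 = 1003 bp
  2055 − 1829 = 226 bp
  2449 − 2055 = 394 bp
  3042 − 2449 = 593 bp
  3470 − 3042 = 428 bp
  3760 − 3470 = 290 bp
Sorted largest to smallest: 1003, 826, 593, 428, 394, 290, 226 bp.

1003, 826, 593, 428, 394, 290, 226 bp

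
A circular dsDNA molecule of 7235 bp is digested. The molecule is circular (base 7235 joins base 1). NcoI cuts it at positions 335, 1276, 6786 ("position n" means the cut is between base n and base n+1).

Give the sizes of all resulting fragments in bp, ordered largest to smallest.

5510, 941, 784 bp

Circular molecule, 3 cuts → 3 fragments:
  1276 − 335 = 941 bp
  6786 − 1276 = 5510 bp
  wrap: 7235 − 6786 + 335 = 784 bp
Sorted largest to smallest: 5510, 941, 784 bp.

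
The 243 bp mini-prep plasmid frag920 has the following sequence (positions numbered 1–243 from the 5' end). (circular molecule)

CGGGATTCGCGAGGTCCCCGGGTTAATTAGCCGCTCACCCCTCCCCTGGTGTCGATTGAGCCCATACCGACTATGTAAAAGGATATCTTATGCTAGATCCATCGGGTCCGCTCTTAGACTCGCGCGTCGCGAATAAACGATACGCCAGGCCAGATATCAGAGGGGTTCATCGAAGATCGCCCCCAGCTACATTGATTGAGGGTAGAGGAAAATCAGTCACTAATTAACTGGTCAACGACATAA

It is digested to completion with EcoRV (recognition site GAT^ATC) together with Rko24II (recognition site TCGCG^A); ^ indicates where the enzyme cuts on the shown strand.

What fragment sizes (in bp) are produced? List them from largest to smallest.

99, 73, 47, 24 bp

EcoRV sites (GATATC) start at positions 82, 153.
EcoRV cuts after base 3 of each site, so after positions 84, 155.
Rko24II sites (TCGCGA) start at positions 7, 127.
Rko24II cuts after base 5 of each site (before the last base), so after positions 11, 131.
Combined cut positions: 11, 84, 131, 155.
Circular molecule, 4 cuts → 4 fragments:
  12–84 → 73 bp
  85–131 → 47 bp
  132–155 → 24 bp
  156–243 then 1–11 → 88 + 11 = 99 bp
Sorted largest to smallest: 99, 73, 47, 24 bp.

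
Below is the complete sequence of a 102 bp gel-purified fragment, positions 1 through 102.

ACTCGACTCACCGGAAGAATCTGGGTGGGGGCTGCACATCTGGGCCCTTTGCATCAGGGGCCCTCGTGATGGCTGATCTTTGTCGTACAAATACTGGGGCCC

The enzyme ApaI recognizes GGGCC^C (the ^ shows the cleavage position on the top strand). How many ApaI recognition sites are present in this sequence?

GGGCCC occurs starting at positions 42, 58, 97.
ApaI cuts at 3 sites.

3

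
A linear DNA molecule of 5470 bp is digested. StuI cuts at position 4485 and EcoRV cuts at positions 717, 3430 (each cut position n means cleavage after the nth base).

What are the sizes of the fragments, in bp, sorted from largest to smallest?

2713, 1055, 985, 717 bp

Combined cut positions (sorted): 717, 3430, 4485.
Linear molecule, 3 cuts → 4 fragments:
  717 − 0 = 717 bp
  3430 − 717 = 2713 bp
  4485 − 3430 = 1055 bp
  5470 − 4485 = 985 bp
Sorted largest to smallest: 2713, 1055, 985, 717 bp.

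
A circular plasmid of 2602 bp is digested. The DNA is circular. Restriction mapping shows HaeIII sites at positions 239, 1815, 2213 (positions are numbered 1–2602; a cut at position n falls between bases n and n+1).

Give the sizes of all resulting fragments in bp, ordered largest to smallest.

Circular molecule, 3 cuts → 3 fragments:
  1815 − 239 = 1576 bp
  2213 − 1815 = 398 bp
  wrap: 2602 − 2213 + 239 = 628 bp
Sorted largest to smallest: 1576, 628, 398 bp.

1576, 628, 398 bp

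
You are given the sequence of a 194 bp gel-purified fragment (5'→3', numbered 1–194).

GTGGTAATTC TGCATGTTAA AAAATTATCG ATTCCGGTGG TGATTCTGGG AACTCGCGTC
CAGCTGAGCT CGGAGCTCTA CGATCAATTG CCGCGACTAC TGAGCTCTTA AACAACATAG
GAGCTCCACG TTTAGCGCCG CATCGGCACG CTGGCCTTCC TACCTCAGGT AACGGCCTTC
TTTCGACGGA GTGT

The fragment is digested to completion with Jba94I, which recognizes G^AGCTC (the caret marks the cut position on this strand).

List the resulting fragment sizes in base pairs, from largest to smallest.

Jba94I sites (GAGCTC) start at positions 66, 73, 102, 121.
Jba94I cuts after the first base of each site, so after positions 66, 73, 102, 121.
Linear molecule, 4 cuts → 5 fragments:
  1–66 → 66 bp
  67–73 → 7 bp
  74–102 → 29 bp
  103–121 → 19 bp
  122–194 → 73 bp
Sorted largest to smallest: 73, 66, 29, 19, 7 bp.

73, 66, 29, 19, 7 bp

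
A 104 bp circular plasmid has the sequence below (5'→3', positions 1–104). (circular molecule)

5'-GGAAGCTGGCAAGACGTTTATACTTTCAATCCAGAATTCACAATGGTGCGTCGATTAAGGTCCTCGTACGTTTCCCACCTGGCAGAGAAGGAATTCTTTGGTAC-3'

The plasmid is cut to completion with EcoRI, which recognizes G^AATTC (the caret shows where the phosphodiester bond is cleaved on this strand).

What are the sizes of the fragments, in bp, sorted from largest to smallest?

57, 47 bp

EcoRI sites (GAATTC) start at positions 34, 91.
EcoRI cuts after the first base of each site, so after positions 34, 91.
Circular molecule, 2 cuts → 2 fragments:
  35–91 → 57 bp
  92–104 then 1–34 → 13 + 34 = 47 bp
Sorted largest to smallest: 57, 47 bp.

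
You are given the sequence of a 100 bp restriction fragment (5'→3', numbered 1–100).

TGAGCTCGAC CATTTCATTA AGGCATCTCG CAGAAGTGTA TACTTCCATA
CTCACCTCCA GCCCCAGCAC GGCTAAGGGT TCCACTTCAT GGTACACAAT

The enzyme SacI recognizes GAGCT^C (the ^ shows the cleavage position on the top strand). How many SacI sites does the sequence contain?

GAGCTC occurs starting at position 2.
SacI cuts at 1 site.

1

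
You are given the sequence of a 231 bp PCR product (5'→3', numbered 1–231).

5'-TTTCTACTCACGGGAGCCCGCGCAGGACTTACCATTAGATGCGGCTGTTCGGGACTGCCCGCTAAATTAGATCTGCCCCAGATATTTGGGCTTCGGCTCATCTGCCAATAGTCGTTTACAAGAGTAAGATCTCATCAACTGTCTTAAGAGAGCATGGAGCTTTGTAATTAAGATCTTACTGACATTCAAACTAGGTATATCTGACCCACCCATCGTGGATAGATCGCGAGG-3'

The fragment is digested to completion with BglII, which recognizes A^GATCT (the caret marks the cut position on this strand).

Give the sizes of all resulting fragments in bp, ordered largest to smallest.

69, 60, 58, 44 bp

BglII sites (AGATCT) start at positions 69, 127, 171.
BglII cuts after the first base of each site, so after positions 69, 127, 171.
Linear molecule, 3 cuts → 4 fragments:
  1–69 → 69 bp
  70–127 → 58 bp
  128–171 → 44 bp
  172–231 → 60 bp
Sorted largest to smallest: 69, 60, 58, 44 bp.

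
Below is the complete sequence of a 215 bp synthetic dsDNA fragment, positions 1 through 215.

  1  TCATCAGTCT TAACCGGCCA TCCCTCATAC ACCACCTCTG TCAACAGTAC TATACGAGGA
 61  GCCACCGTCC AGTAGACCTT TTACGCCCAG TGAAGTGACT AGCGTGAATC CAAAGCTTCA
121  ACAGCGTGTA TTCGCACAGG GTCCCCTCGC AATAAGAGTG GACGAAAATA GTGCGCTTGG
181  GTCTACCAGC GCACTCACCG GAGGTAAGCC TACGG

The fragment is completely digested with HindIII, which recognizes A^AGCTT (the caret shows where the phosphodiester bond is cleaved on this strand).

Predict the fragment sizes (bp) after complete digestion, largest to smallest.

113, 102 bp

The HindIII site (AAGCTT) starts at position 113.
HindIII cuts after the first base of each site, so after position 113.
Linear molecule, 1 cut → 2 fragments:
  1–113 → 113 bp
  114–215 → 102 bp
Sorted largest to smallest: 113, 102 bp.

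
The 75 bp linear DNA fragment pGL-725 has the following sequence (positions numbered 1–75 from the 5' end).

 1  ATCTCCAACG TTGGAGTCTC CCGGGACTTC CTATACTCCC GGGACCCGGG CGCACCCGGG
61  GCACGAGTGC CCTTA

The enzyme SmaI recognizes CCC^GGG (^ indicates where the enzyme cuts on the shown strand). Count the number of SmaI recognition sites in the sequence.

4

CCCGGG occurs starting at positions 20, 38, 45, 55.
SmaI cuts at 4 sites.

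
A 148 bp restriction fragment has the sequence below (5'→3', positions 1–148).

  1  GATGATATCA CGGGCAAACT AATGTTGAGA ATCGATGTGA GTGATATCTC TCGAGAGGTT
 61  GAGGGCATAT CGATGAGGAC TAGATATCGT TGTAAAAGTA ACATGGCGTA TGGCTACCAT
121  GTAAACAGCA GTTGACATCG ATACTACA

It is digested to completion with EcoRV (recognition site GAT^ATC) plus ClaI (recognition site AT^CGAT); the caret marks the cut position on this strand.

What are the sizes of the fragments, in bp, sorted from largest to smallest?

53, 26, 25, 15, 13, 10, 6 bp

EcoRV sites (GATATC) start at positions 4, 43, 83.
EcoRV cuts after base 3 of each site, so after positions 6, 45, 85.
ClaI sites (ATCGAT) start at positions 31, 69, 137.
ClaI cuts after base 2 of each site, so after positions 32, 70, 138.
Combined cut positions: 6, 32, 45, 70, 85, 138.
Linear molecule, 6 cuts → 7 fragments:
  1–6 → 6 bp
  7–32 → 26 bp
  33–45 → 13 bp
  46–70 → 25 bp
  71–85 → 15 bp
  86–138 → 53 bp
  139–148 → 10 bp
Sorted largest to smallest: 53, 26, 25, 15, 13, 10, 6 bp.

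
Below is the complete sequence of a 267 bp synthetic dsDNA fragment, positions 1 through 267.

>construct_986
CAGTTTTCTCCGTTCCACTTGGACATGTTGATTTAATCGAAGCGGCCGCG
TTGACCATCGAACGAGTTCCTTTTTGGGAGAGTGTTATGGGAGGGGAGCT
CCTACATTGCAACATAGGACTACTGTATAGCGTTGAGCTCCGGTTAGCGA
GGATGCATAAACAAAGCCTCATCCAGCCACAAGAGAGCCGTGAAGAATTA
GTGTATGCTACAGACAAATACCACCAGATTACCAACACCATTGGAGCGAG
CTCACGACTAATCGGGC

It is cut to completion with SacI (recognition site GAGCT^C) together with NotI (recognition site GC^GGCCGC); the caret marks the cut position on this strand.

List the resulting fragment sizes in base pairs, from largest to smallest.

113, 57, 43, 39, 15 bp

SacI sites (GAGCTC) start at positions 96, 135, 248.
SacI cuts after base 5 of each site (before the last base), so after positions 100, 139, 252.
The NotI site (GCGGCCGC) starts at position 42.
NotI cuts after base 2 of each site, so after position 43.
Combined cut positions: 43, 100, 139, 252.
Linear molecule, 4 cuts → 5 fragments:
  1–43 → 43 bp
  44–100 → 57 bp
  101–139 → 39 bp
  140–252 → 113 bp
  253–267 → 15 bp
Sorted largest to smallest: 113, 57, 43, 39, 15 bp.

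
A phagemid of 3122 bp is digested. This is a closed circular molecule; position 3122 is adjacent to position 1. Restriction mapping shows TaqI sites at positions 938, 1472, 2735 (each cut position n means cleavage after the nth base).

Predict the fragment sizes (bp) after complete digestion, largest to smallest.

Circular molecule, 3 cuts → 3 fragments:
  1472 − 938 = 534 bp
  2735 − 1472 = 1263 bp
  wrap: 3122 − 2735 + 938 = 1325 bp
Sorted largest to smallest: 1325, 1263, 534 bp.

1325, 1263, 534 bp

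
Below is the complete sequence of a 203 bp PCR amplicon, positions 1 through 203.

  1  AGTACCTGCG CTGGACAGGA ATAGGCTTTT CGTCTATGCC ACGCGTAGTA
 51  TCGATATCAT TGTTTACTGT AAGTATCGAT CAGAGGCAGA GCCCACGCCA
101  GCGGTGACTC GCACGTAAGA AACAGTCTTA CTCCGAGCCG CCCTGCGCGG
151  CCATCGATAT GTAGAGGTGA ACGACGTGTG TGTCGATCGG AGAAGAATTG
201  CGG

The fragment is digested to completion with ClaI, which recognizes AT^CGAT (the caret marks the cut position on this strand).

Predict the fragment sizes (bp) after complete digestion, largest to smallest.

78, 51, 49, 25 bp

ClaI sites (ATCGAT) start at positions 50, 75, 153.
ClaI cuts after base 2 of each site, so after positions 51, 76, 154.
Linear molecule, 3 cuts → 4 fragments:
  1–51 → 51 bp
  52–76 → 25 bp
  77–154 → 78 bp
  155–203 → 49 bp
Sorted largest to smallest: 78, 51, 49, 25 bp.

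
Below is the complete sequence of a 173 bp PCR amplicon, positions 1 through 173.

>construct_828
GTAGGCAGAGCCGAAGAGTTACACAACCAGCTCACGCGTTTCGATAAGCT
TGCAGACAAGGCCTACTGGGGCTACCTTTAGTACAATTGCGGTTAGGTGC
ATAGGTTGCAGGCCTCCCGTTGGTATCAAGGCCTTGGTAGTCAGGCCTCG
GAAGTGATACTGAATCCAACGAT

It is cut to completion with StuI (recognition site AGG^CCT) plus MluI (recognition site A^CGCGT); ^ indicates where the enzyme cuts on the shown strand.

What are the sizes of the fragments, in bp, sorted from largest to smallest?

51, 34, 28, 27, 19, 14 bp

StuI sites (AGGCCT) start at positions 59, 110, 129, 143.
StuI cuts after base 3 of each site, so after positions 61, 112, 131, 145.
The MluI site (ACGCGT) starts at position 34.
MluI cuts after the first base of each site, so after position 34.
Combined cut positions: 34, 61, 112, 131, 145.
Linear molecule, 5 cuts → 6 fragments:
  1–34 → 34 bp
  35–61 → 27 bp
  62–112 → 51 bp
  113–131 → 19 bp
  132–145 → 14 bp
  146–173 → 28 bp
Sorted largest to smallest: 51, 34, 28, 27, 19, 14 bp.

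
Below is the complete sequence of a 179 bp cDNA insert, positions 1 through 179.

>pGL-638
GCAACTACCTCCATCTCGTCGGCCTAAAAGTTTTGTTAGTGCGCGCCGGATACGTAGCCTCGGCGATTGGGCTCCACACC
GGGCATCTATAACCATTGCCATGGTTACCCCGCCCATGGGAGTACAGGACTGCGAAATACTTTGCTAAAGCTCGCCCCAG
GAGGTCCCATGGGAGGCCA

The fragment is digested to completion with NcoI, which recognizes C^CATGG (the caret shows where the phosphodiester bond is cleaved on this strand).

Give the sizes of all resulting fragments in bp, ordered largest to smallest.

99, 53, 15, 12 bp

NcoI sites (CCATGG) start at positions 99, 114, 167.
NcoI cuts after the first base of each site, so after positions 99, 114, 167.
Linear molecule, 3 cuts → 4 fragments:
  1–99 → 99 bp
  100–114 → 15 bp
  115–167 → 53 bp
  168–179 → 12 bp
Sorted largest to smallest: 99, 53, 15, 12 bp.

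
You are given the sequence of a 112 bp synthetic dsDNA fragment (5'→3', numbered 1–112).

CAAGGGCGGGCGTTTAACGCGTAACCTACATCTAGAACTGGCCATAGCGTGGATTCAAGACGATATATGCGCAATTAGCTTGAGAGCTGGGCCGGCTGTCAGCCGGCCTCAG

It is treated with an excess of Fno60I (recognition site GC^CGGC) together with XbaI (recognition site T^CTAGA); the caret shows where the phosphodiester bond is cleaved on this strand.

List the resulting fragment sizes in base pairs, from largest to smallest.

Fno60I sites (GCCGGC) start at positions 91, 102.
Fno60I cuts after base 2 of each site, so after positions 92, 103.
The XbaI site (TCTAGA) starts at position 31.
XbaI cuts after the first base of each site, so after position 31.
Combined cut positions: 31, 92, 103.
Linear molecule, 3 cuts → 4 fragments:
  1–31 → 31 bp
  32–92 → 61 bp
  93–103 → 11 bp
  104–112 → 9 bp
Sorted largest to smallest: 61, 31, 11, 9 bp.

61, 31, 11, 9 bp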